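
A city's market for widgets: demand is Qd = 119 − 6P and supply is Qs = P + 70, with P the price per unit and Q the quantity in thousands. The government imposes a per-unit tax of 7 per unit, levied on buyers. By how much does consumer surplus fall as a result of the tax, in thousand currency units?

Consumer surplus falls by 74 thousand.

Before the tax: set 119 − 6P = P + 70 → P* = 7, Q* = 77.
With the tax collected from buyers, demand (in seller-price terms) shifts: Qd = 119 − 6(P + 7).
Solving gives Q = 71 with buyers paying 8 and producers receiving 1 (the 7 wedge).
ΔCS is the trapezoid between Q = 71 and Q = 77 of height 1: ½ · (77 + 71) · 1 = 74.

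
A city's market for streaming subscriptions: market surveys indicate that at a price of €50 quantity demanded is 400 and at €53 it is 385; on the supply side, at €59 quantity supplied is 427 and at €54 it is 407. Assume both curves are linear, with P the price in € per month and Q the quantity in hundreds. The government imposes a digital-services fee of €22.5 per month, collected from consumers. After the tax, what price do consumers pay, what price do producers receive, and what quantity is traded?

Demand slope: (385 − 400)/(53 − 50) = -5, so Qd = 650 − 5P.
Supply slope: (407 − 427)/(54 − 59) = 4, so Qs = 4P + 191.
Before the tax: set 650 − 5P = 4P + 191 → P* = €51, Q* = 395.
With the tax collected from consumers, demand (in seller-price terms) shifts: Qd = 650 − 5(P + 22.5).
Solving gives Q = 345 with consumers paying €61 and producers receiving €38.5 (the €22.5 wedge).

Consumers pay €61; producers receive €38.5; quantity = 345.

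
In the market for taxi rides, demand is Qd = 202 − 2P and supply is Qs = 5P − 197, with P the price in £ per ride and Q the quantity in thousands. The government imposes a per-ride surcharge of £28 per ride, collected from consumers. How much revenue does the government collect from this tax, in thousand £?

Before the tax: set 202 − 2P = 5P − 197 → P* = £57, Q* = 88.
With the tax collected from consumers, demand (in seller-price terms) shifts: Qd = 202 − 2(P + 28).
Solving gives Q = 48 with consumers paying £77 and sellers receiving £49 (the £28 wedge).
Revenue = t · Q = 28 · 48 = £1344.

Tax revenue = £1344 thousand.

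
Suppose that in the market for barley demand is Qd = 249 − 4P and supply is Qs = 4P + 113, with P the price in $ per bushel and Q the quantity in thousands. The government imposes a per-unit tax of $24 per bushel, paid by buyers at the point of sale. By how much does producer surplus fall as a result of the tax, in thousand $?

Producer surplus falls by $1884 thousand.

Without the tax, 249 − 4P = 4P + 113 gives 8P = 136, so P* = $17 and Q* = 181.
With the tax collected from buyers, demand (in seller-price terms) shifts: Qd = 249 − 4(P + 24).
New equilibrium: buyers pay $29, producers receive $5, Q = 133. (Wedge: Pb − Ps = 24.)
ΔPS is the trapezoid between Q = 133 and Q = 181 of height $12: ½ · (181 + 133) · 12 = $1884.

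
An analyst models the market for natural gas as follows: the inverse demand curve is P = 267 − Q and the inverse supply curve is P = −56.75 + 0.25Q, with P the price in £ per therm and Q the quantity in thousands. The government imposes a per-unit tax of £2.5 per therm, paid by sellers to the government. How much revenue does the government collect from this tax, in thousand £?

Tax revenue = £642.5 thousand.

Inverting to Q(P) form: Qd = 267 − P; Qs = 4P + 227.
Without the tax, 267 − P = 4P + 227 gives 5P = 40, so P* = £8 and Q* = 259.
With the tax collected from sellers, supply shifts: Qs = 4(P − 2.5) + 227.
New equilibrium: buyers pay £10, sellers receive £7.5, Q = 257. (Wedge: Pb − Ps = 2.5.)
Revenue = t · Q = 2.5 · 257 = £642.5.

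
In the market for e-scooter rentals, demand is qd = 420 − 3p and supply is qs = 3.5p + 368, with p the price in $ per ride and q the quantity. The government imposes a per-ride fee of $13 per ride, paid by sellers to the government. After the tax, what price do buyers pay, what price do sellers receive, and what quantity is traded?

Before the tax: set 420 − 3p = 3.5p + 368 → p* = $8, q* = 396.
With the tax collected from sellers, supply shifts: qs = 3.5(p − 13) + 368.
Solving gives q = 375 with buyers paying $15 and sellers receiving $2 (the $13 wedge).

Buyers pay $15; sellers receive $2; quantity = 375.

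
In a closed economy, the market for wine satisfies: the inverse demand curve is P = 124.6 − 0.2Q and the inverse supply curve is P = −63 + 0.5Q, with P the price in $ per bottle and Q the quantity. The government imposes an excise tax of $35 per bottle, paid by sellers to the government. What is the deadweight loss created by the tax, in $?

Deadweight loss = $875.

Rewrite in direct form: Qd = 623 − 5P and Qs = 2P + 126.
Without the tax, 623 − 5P = 2P + 126 gives 7P = 497, so P* = $71 and Q* = 268.
With the tax collected from sellers, supply shifts: Qs = 2(P − 35) + 126.
Solving gives Q = 218 with consumers paying $81 and sellers receiving $46 (the $35 wedge).
Quantity falls by |ΔQ| = |268 − 218| = 50.
DWL = ½ · t · |ΔQ| = ½ · 35 · 50 = $875.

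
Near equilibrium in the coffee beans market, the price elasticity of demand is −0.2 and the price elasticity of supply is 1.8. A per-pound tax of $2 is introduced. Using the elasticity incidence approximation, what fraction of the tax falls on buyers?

Incidence ratio: buyers' share ≈ εs / (εs + |εd|) = 1.8 / (1.8 + 0.2) = 0.9.
Supply is the more elastic side, so buyers bear the larger share.

Buyers' share ≈ 0.9.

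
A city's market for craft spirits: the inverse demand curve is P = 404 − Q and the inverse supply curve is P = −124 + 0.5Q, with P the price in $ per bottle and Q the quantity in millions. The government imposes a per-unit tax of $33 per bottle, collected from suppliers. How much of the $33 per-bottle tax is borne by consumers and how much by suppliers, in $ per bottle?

Inverting to Q(P) form: Qd = 404 − P; Qs = 2P + 248.
Without the tax, 404 − P = 2P + 248 gives 3P = 156, so P* = $52 and Q* = 352.
With the tax collected from suppliers, supply shifts: Qs = 2(P − 33) + 248.
Solving gives Q = 330 with consumers paying $74 and suppliers receiving $41 (the $33 wedge).
Burden on consumers: $22; on suppliers: $11. (They sum to $33.)
The less price-elastic side of the market bears the larger share of a per-unit tax.

Consumers bear $22 per bottle; suppliers bear $11 per bottle.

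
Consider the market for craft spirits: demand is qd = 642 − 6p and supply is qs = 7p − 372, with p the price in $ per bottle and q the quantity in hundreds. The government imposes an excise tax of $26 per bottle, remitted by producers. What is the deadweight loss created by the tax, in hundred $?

Deadweight loss = $1092 hundred.

Before the tax: set 642 − 6p = 7p − 372 → p* = $78, q* = 174.
With the tax collected from producers, supply shifts: qs = 7(p − 26) − 372.
Solving gives q = 90 with consumers paying $92 and producers receiving $66 (the $26 wedge).
Quantity falls by |ΔQ| = |174 − 90| = 84.
DWL = ½ · t · |ΔQ| = ½ · 26 · 84 = $1092.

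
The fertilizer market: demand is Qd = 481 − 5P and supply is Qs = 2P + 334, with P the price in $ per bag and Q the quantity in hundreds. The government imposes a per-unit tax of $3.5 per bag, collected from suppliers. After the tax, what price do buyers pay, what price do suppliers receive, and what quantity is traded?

Buyers pay $22; suppliers receive $18.5; quantity = 371.

Before the tax: set 481 − 5P = 2P + 334 → P* = $21, Q* = 376.
With the tax collected from suppliers, supply shifts: Qs = 2(P − 3.5) + 334.
New equilibrium: buyers pay $22, suppliers receive $18.5, Q = 371. (Wedge: Pb − Ps = 3.5.)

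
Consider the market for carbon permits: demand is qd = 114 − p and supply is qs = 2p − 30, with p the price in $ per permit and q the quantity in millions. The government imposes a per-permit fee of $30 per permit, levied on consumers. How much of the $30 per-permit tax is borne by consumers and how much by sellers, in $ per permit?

Before the tax: set 114 − p = 2p − 30 → p* = $48, q* = 66.
With the tax collected from consumers, demand (in seller-price terms) shifts: qd = 114 − (p + 30).
Solving gives q = 46 with consumers paying $68 and sellers receiving $38 (the $30 wedge).
Burden on consumers: $20; on sellers: $10. (They sum to $30.)

Consumers bear $20 per permit; sellers bear $10 per permit.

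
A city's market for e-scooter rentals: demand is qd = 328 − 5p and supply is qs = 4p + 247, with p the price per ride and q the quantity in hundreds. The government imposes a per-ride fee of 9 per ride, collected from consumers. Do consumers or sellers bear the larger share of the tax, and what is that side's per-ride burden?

Sellers bear the larger share: 5 per ride.

Without the tax, 328 − 5p = 4p + 247 gives 9p = 81, so p* = 9 and q* = 283.
With the tax collected from consumers, demand (in seller-price terms) shifts: qd = 328 − 5(p + 9).
Solving gives q = 263 with consumers paying 13 and sellers receiving 4 (the 9 wedge).
Per-ride burden: consumers 4, sellers 5.
Sellers take the larger share because supply is less price-elastic here (demand slope 5 vs supply slope 4).
The less price-elastic side of the market bears the larger share of a per-unit tax.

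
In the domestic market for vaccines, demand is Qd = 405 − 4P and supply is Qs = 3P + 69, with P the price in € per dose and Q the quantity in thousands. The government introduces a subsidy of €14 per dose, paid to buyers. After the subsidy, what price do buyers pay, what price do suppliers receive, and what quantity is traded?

Buyers pay €42; suppliers receive €56; quantity = 237.

Before the subsidy: set 405 − 4P = 3P + 69 → P* = €48, Q* = 213.
With a per-unit subsidy paid to buyers, each effectively pays P − 14, so demand becomes Qd = 405 − 4(P − 14).
New equilibrium: buyers pay €42, suppliers receive €56, Q = 237. (Wedge: Pb − Ps = −14.)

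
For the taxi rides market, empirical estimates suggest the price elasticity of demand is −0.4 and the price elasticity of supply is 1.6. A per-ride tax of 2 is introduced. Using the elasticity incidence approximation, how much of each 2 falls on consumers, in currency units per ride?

Consumers bear ≈ 1.6 per ride.

Incidence ratio: consumers' share ≈ εs / (εs + |εd|) = 1.6 / (1.6 + 0.4) = 0.8.
So consumers bear ≈ 0.8 × 2 = 1.6; suppliers bear 0.4.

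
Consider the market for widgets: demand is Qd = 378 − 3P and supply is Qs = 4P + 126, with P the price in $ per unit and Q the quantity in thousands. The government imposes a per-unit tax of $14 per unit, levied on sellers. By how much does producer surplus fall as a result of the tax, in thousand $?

Before the tax: set 378 − 3P = 4P + 126 → P* = $36, Q* = 270.
With the tax collected from sellers, supply shifts: Qs = 4(P − 14) + 126.
New equilibrium: buyers pay $44, sellers receive $30, Q = 246. (Wedge: Pb − Ps = 14.)
ΔPS is the trapezoid between Q = 246 and Q = 270 of height $6: ½ · (270 + 246) · 6 = $1548.

Producer surplus falls by $1548 thousand.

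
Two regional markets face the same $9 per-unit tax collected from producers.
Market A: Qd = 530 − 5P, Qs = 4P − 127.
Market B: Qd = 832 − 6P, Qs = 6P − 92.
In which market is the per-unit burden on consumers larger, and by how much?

Market A: pre-tax P* = $73, Q* = 165; post-tax Q = 145; per-unit burden on consumers = $4.
Market B: pre-tax P* = $77, Q* = 370; post-tax Q = 343; per-unit burden on consumers = $4.5.
Difference: $4 vs $4.5 → market B is larger by $0.5.

Market B, by $0.5.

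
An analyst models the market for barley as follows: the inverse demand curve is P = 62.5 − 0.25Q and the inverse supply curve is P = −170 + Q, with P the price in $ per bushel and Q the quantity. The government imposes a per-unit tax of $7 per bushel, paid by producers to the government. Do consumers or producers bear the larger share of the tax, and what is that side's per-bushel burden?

Producers bear the larger share: $5.6 per bushel.

Inverting to Q(P) form: Qd = 250 − 4P; Qs = P + 170.
Without the tax, 250 − 4P = P + 170 gives 5P = 80, so P* = $16 and Q* = 186.
With the tax collected from producers, supply shifts: Qs = (P − 7) + 170.
Solving gives Q = 180.4 with consumers paying $17.4 and producers receiving $10.4 (the $7 wedge).
Per-bushel burden: consumers $1.4, producers $5.6.
Producers take the larger share because supply is less price-elastic here (demand slope 4 vs supply slope 1).
The less price-elastic side of the market bears the larger share of a per-unit tax.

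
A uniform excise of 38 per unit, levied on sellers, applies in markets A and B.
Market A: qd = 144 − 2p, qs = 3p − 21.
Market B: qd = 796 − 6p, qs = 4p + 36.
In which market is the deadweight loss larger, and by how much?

Market B, by 866.4.

Market A: pre-tax p* = 33, q* = 78; post-tax q = 32.4; deadweight loss = 866.4.
Market B: pre-tax p* = 76, q* = 340; post-tax q = 248.8; deadweight loss = 1732.8.
Difference: 866.4 vs 1732.8 → market B is larger by 866.4.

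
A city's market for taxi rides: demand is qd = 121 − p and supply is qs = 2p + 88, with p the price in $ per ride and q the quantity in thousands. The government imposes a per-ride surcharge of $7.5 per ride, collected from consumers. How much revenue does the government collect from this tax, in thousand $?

Before the tax: set 121 − p = 2p + 88 → p* = $11, q* = 110.
With the tax collected from consumers, demand (in seller-price terms) shifts: qd = 121 − (p + 7.5).
Solving gives q = 105 with consumers paying $16 and suppliers receiving $8.5 (the $7.5 wedge).
Revenue = t · Q = 7.5 · 105 = $787.5.

Tax revenue = $787.5 thousand.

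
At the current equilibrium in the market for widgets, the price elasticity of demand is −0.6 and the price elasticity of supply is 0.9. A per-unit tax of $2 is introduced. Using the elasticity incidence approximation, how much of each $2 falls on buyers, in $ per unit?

Incidence ratio: buyers' share ≈ εs / (εs + |εd|) = 0.9 / (0.9 + 0.6) = 0.6.
So buyers bear ≈ 0.6 × $2 = $1.2; producers bear $0.8.

Buyers bear ≈ $1.2 per unit.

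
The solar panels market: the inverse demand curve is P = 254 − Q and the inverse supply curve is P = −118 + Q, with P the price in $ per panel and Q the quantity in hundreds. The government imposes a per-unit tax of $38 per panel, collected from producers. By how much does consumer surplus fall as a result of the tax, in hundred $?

Consumer surplus falls by $3353.5 hundred.

Rewrite in direct form: Qd = 254 − P and Qs = P + 118.
Without the tax, 254 − P = P + 118 gives 2P = 136, so P* = $68 and Q* = 186.
With the tax collected from producers, supply shifts: Qs = (P − 38) + 118.
New equilibrium: buyers pay $87, producers receive $49, Q = 167. (Wedge: Pb − Ps = 38.)
ΔCS is the trapezoid between Q = 167 and Q = 186 of height $19: ½ · (186 + 167) · 19 = $3353.5.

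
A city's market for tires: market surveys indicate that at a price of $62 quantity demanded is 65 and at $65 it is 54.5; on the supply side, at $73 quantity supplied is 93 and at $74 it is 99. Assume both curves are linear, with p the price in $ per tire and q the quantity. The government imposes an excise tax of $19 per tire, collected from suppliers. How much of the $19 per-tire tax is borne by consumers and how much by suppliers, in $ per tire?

Demand slope: (54.5 − 65)/(65 − 62) = -3.5, so qd = 282 − 3.5p.
Supply slope: (99 − 93)/(74 − 73) = 6, so qs = 6p − 345.
Without the tax, 282 − 3.5p = 6p − 345 gives 9.5p = 627, so p* = $66 and q* = 51.
With the tax collected from suppliers, supply shifts: qs = 6(p − 19) − 345.
New equilibrium: consumers pay $78, suppliers receive $59, q = 9. (Wedge: pb − ps = 19.)
Burden on consumers: $12; on suppliers: $7. (They sum to $19.)
The less price-elastic side of the market bears the larger share of a per-unit tax.

Consumers bear $12 per tire; suppliers bear $7 per tire.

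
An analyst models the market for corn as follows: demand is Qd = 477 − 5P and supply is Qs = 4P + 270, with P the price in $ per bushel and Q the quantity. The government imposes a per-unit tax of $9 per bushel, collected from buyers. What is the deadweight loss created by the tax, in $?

Before the tax: set 477 − 5P = 4P + 270 → P* = $23, Q* = 362.
With the tax collected from buyers, demand (in seller-price terms) shifts: Qd = 477 − 5(P + 9).
Solving gives Q = 342 with buyers paying $27 and suppliers receiving $18 (the $9 wedge).
Quantity falls by |ΔQ| = |362 − 342| = 20.
DWL = ½ · t · |ΔQ| = ½ · 9 · 20 = $90.

Deadweight loss = $90.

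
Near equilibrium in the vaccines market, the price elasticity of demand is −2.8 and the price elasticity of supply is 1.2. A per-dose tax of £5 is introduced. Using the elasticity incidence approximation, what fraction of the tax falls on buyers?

Incidence ratio: buyers' share ≈ εs / (εs + |εd|) = 1.2 / (1.2 + 2.8) = 0.3.
Supply is the less elastic side, so buyers bear the smaller share.

Buyers' share ≈ 0.3.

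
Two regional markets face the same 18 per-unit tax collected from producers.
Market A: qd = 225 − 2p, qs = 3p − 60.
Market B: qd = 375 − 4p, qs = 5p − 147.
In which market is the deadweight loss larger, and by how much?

Market B, by 165.6.

Market A: pre-tax p* = 57, q* = 111; post-tax q = 89.4; deadweight loss = 194.4.
Market B: pre-tax p* = 58, q* = 143; post-tax q = 103; deadweight loss = 360.
Difference: 194.4 vs 360 → market B is larger by 165.6.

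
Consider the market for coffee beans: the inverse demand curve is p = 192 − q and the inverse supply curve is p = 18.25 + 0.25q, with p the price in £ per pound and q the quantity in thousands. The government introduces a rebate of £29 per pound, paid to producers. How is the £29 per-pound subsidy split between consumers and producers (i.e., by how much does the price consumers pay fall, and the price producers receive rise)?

Consumers gain £23.2 per pound; producers gain £5.8 per pound.

Inverting to q(p) form: qd = 192 − p; qs = 4p − 73.
Before the subsidy: set 192 − p = 4p − 73 → p* = £53, q* = 139.
With a per-unit subsidy paid to producers, each receives p + 29 per unit sold, so supply becomes qs = 4(p + 29) − 73.
Solving gives q = 162.2 with consumers paying £29.8 and producers receiving £58.8 (the £29 wedge).
Gain to consumers: £23.2; to producers: £5.8. (They sum to £29.)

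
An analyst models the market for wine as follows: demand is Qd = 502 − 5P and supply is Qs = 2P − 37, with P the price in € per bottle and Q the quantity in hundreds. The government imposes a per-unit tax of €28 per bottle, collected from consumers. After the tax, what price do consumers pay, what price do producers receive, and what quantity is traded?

Consumers pay €85; producers receive €57; quantity = 77.

Without the tax, 502 − 5P = 2P − 37 gives 7P = 539, so P* = €77 and Q* = 117.
With the tax collected from consumers, demand (in seller-price terms) shifts: Qd = 502 − 5(P + 28).
New equilibrium: consumers pay €85, producers receive €57, Q = 77. (Wedge: Pb − Ps = 28.)
The less price-elastic side of the market bears the larger share of a per-unit tax.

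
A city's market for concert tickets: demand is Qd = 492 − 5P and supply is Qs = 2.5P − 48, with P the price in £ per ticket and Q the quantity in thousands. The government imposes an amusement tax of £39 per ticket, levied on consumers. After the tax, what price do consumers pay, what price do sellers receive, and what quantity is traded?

Without the tax, 492 − 5P = 2.5P − 48 gives 7.5P = 540, so P* = £72 and Q* = 132.
With the tax collected from consumers, demand (in seller-price terms) shifts: Qd = 492 − 5(P + 39).
Solving gives Q = 67 with consumers paying £85 and sellers receiving £46 (the £39 wedge).
The less price-elastic side of the market bears the larger share of a per-unit tax.

Consumers pay £85; sellers receive £46; quantity = 67.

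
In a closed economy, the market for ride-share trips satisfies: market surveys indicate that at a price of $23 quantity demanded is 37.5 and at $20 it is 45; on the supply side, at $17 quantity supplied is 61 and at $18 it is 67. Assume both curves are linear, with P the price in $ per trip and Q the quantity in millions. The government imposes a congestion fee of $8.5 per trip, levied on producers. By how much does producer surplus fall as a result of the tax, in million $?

Producer surplus falls by $118.75 million.

Demand slope: (45 − 37.5)/(20 − 23) = -2.5, so Qd = 95 − 2.5P.
Supply slope: (67 − 61)/(18 − 17) = 6, so Qs = 6P − 41.
Before the tax: set 95 − 2.5P = 6P − 41 → P* = $16, Q* = 55.
With the tax collected from producers, supply shifts: Qs = 6(P − 8.5) − 41.
Solving gives Q = 40 with consumers paying $22 and producers receiving $13.5 (the $8.5 wedge).
ΔPS is the trapezoid between Q = 40 and Q = 55 of height $2.5: ½ · (55 + 40) · 2.5 = $118.75.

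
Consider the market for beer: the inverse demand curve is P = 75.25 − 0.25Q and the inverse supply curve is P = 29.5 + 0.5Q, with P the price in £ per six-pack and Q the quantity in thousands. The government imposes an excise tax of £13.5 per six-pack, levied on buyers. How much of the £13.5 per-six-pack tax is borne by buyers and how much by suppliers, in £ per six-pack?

Buyers bear £4.5 per six-pack; suppliers bear £9 per six-pack.

Inverting to Q(P) form: Qd = 301 − 4P; Qs = 2P − 59.
Without the tax, 301 − 4P = 2P − 59 gives 6P = 360, so P* = £60 and Q* = 61.
With the tax collected from buyers, demand (in seller-price terms) shifts: Qd = 301 − 4(P + 13.5).
New equilibrium: buyers pay £64.5, suppliers receive £51, Q = 43. (Wedge: Pb − Ps = 13.5.)
Burden on buyers: £4.5; on suppliers: £9. (They sum to £13.5.)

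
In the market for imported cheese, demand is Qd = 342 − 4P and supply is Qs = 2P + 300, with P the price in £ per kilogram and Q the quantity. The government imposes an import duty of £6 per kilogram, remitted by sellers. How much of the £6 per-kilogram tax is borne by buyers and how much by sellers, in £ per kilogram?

Without the tax, 342 − 4P = 2P + 300 gives 6P = 42, so P* = £7 and Q* = 314.
With the tax collected from sellers, supply shifts: Qs = 2(P − 6) + 300.
New equilibrium: buyers pay £9, sellers receive £3, Q = 306. (Wedge: Pb − Ps = 6.)
Burden on buyers: £2; on sellers: £4. (They sum to £6.)

Buyers bear £2 per kilogram; sellers bear £4 per kilogram.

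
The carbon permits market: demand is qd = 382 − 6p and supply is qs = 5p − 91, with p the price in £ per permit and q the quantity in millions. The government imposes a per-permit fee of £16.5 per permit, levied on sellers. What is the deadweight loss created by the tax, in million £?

Before the tax: set 382 − 6p = 5p − 91 → p* = £43, q* = 124.
With the tax collected from sellers, supply shifts: qs = 5(p − 16.5) − 91.
Solving gives q = 79 with buyers paying £50.5 and sellers receiving £34 (the £16.5 wedge).
Quantity falls by |ΔQ| = |124 − 79| = 45.
DWL = ½ · t · |ΔQ| = ½ · 16.5 · 45 = £371.25.

Deadweight loss = £371.25 million.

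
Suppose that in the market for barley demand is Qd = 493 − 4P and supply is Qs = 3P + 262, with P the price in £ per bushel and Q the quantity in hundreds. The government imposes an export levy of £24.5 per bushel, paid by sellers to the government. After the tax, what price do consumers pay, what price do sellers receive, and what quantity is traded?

Consumers pay £43.5; sellers receive £19; quantity = 319.

Before the tax: set 493 − 4P = 3P + 262 → P* = £33, Q* = 361.
With the tax collected from sellers, supply shifts: Qs = 3(P − 24.5) + 262.
New equilibrium: consumers pay £43.5, sellers receive £19, Q = 319. (Wedge: Pb − Ps = 24.5.)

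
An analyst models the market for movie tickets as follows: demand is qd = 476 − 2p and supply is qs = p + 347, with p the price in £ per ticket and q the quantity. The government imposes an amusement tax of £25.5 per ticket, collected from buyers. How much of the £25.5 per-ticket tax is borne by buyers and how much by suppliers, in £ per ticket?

Buyers bear £8.5 per ticket; suppliers bear £17 per ticket.

Before the tax: set 476 − 2p = p + 347 → p* = £43, q* = 390.
With the tax collected from buyers, demand (in seller-price terms) shifts: qd = 476 − 2(p + 25.5).
Solving gives q = 373 with buyers paying £51.5 and suppliers receiving £26 (the £25.5 wedge).
Burden on buyers: £8.5; on suppliers: £17. (They sum to £25.5.)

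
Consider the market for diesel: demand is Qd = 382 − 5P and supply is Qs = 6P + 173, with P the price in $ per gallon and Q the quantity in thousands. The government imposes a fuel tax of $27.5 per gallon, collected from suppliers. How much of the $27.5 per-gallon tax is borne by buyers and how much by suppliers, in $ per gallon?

Buyers bear $15 per gallon; suppliers bear $12.5 per gallon.

Before the tax: set 382 − 5P = 6P + 173 → P* = $19, Q* = 287.
With the tax collected from suppliers, supply shifts: Qs = 6(P − 27.5) + 173.
New equilibrium: buyers pay $34, suppliers receive $6.5, Q = 212. (Wedge: Pb − Ps = 27.5.)
Burden on buyers: $15; on suppliers: $12.5. (They sum to $27.5.)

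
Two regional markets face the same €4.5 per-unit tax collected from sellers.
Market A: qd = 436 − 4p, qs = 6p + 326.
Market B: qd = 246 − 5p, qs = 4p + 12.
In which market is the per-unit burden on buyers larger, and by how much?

Market A, by €0.7.

Market A: pre-tax p* = €11, q* = 392; post-tax q = 381.2; per-unit burden on buyers = €2.7.
Market B: pre-tax p* = €26, q* = 116; post-tax q = 106; per-unit burden on buyers = €2.
Difference: €2.7 vs €2 → market A is larger by €0.7.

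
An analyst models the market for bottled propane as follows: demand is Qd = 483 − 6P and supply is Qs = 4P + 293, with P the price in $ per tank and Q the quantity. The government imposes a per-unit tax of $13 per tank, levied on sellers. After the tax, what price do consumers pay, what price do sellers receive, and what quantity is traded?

Before the tax: set 483 − 6P = 4P + 293 → P* = $19, Q* = 369.
With the tax collected from sellers, supply shifts: Qs = 4(P − 13) + 293.
Solving gives Q = 337.8 with consumers paying $24.2 and sellers receiving $11.2 (the $13 wedge).
The less price-elastic side of the market bears the larger share of a per-unit tax.

Consumers pay $24.2; sellers receive $11.2; quantity = 337.8.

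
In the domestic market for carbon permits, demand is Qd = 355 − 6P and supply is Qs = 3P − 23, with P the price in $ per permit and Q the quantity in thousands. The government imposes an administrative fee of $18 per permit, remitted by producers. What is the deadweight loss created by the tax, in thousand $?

Without the tax, 355 − 6P = 3P − 23 gives 9P = 378, so P* = $42 and Q* = 103.
With the tax collected from producers, supply shifts: Qs = 3(P − 18) − 23.
Solving gives Q = 67 with consumers paying $48 and producers receiving $30 (the $18 wedge).
Quantity falls by |ΔQ| = |103 − 67| = 36.
DWL = ½ · t · |ΔQ| = ½ · 18 · 36 = $324.

Deadweight loss = $324 thousand.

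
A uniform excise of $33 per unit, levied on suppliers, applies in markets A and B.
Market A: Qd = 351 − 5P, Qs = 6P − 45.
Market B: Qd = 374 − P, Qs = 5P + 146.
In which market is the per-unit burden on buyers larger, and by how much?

Market A: pre-tax P* = $36, Q* = 171; post-tax Q = 81; per-unit burden on buyers = $18.
Market B: pre-tax P* = $38, Q* = 336; post-tax Q = 308.5; per-unit burden on buyers = $27.5.
Difference: $18 vs $27.5 → market B is larger by $9.5.

Market B, by $9.5.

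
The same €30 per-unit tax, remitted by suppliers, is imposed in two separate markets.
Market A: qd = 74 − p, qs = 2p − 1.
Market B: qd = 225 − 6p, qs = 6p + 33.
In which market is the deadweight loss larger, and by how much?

Market B, by €1050.

Market A: pre-tax p* = €25, q* = 49; post-tax q = 29; deadweight loss = €300.
Market B: pre-tax p* = €16, q* = 129; post-tax q = 39; deadweight loss = €1350.
Difference: €300 vs €1350 → market B is larger by €1050.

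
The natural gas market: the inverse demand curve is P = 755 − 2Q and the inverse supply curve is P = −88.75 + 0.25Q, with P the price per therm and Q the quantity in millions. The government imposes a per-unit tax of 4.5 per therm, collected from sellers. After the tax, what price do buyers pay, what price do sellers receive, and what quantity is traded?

Buyers pay 9; sellers receive 4.5; quantity = 373.

Rewrite in direct form: Qd = 377.5 − 0.5P and Qs = 4P + 355.
Without the tax, 377.5 − 0.5P = 4P + 355 gives 4.5P = 22.5, so P* = 5 and Q* = 375.
With the tax collected from sellers, supply shifts: Qs = 4(P − 4.5) + 355.
Solving gives Q = 373 with buyers paying 9 and sellers receiving 4.5 (the 4.5 wedge).
The less price-elastic side of the market bears the larger share of a per-unit tax.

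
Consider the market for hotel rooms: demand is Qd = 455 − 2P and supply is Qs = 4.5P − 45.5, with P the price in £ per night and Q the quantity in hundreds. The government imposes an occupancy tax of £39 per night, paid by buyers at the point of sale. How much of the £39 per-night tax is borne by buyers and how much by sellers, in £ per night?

Before the tax: set 455 − 2P = 4.5P − 45.5 → P* = £77, Q* = 301.
With the tax collected from buyers, demand (in seller-price terms) shifts: Qd = 455 − 2(P + 39).
Solving gives Q = 247 with buyers paying £104 and sellers receiving £65 (the £39 wedge).
Burden on buyers: £27; on sellers: £12. (They sum to £39.)
The less price-elastic side of the market bears the larger share of a per-unit tax.

Buyers bear £27 per night; sellers bear £12 per night.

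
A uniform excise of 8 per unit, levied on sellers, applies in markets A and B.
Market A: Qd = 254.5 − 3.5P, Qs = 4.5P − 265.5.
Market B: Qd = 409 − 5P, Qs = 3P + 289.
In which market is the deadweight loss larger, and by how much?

Market A: pre-tax P* = 65, Q* = 27; post-tax Q = 11.25; deadweight loss = 63.
Market B: pre-tax P* = 15, Q* = 334; post-tax Q = 319; deadweight loss = 60.
Difference: 63 vs 60 → market A is larger by 3.

Market A, by 3.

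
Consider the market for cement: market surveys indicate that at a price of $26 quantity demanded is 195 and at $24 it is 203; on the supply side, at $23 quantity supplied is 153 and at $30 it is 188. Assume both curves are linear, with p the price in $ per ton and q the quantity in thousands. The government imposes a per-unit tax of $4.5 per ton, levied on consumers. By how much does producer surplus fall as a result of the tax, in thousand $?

Demand slope: (203 − 195)/(24 − 26) = -4, so qd = 299 − 4p.
Supply slope: (188 − 153)/(30 − 23) = 5, so qs = 5p + 38.
Before the tax: set 299 − 4p = 5p + 38 → p* = $29, q* = 183.
With the tax collected from consumers, demand (in seller-price terms) shifts: qd = 299 − 4(p + 4.5).
Solving gives q = 173 with consumers paying $31.5 and suppliers receiving $27 (the $4.5 wedge).
ΔPS is the trapezoid between Q = 173 and Q = 183 of height $2: ½ · (183 + 173) · 2 = $356.

Producer surplus falls by $356 thousand.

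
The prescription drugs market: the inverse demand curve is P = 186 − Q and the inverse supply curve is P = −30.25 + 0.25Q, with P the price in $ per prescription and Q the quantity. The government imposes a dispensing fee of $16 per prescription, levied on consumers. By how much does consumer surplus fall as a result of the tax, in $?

Inverting to Q(P) form: Qd = 186 − P; Qs = 4P + 121.
Without the tax, 186 − P = 4P + 121 gives 5P = 65, so P* = $13 and Q* = 173.
With the tax collected from consumers, demand (in seller-price terms) shifts: Qd = 186 − (P + 16).
New equilibrium: consumers pay $25.8, sellers receive $9.8, Q = 160.2. (Wedge: Pb − Ps = 16.)
ΔCS is the trapezoid between Q = 160.2 and Q = 173 of height $12.8: ½ · (173 + 160.2) · 12.8 = $2132.48.

Consumer surplus falls by $2132.48.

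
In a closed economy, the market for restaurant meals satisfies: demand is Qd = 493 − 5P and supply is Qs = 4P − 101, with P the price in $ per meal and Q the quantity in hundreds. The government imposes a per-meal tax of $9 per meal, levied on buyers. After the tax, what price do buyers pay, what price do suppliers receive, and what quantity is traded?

Without the tax, 493 − 5P = 4P − 101 gives 9P = 594, so P* = $66 and Q* = 163.
With the tax collected from buyers, demand (in seller-price terms) shifts: Qd = 493 − 5(P + 9).
New equilibrium: buyers pay $70, suppliers receive $61, Q = 143. (Wedge: Pb − Ps = 9.)

Buyers pay $70; suppliers receive $61; quantity = 143.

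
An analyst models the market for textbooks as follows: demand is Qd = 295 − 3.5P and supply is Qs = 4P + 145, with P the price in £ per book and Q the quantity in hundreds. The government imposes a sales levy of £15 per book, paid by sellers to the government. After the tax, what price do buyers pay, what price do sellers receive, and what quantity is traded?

Before the tax: set 295 − 3.5P = 4P + 145 → P* = £20, Q* = 225.
With the tax collected from sellers, supply shifts: Qs = 4(P − 15) + 145.
Solving gives Q = 197 with buyers paying £28 and sellers receiving £13 (the £15 wedge).

Buyers pay £28; sellers receive £13; quantity = 197.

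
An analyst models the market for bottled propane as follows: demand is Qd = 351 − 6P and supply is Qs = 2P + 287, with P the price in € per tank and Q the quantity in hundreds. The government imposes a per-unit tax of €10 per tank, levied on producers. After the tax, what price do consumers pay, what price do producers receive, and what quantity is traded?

Consumers pay €10.5; producers receive €0.5; quantity = 288.

Before the tax: set 351 − 6P = 2P + 287 → P* = €8, Q* = 303.
With the tax collected from producers, supply shifts: Qs = 2(P − 10) + 287.
Solving gives Q = 288 with consumers paying €10.5 and producers receiving €0.5 (the €10 wedge).
The less price-elastic side of the market bears the larger share of a per-unit tax.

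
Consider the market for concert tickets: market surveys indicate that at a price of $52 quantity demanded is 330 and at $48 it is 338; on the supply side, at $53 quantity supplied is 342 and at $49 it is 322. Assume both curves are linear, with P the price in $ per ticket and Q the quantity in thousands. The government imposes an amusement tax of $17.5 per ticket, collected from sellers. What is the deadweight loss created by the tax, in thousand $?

Deadweight loss = $218.75 thousand.

Demand slope: (338 − 330)/(48 − 52) = -2, so Qd = 434 − 2P.
Supply slope: (322 − 342)/(49 − 53) = 5, so Qs = 5P + 77.
Before the tax: set 434 − 2P = 5P + 77 → P* = $51, Q* = 332.
With the tax collected from sellers, supply shifts: Qs = 5(P − 17.5) + 77.
Solving gives Q = 307 with consumers paying $63.5 and sellers receiving $46 (the $17.5 wedge).
Quantity falls by |ΔQ| = |332 − 307| = 25.
DWL = ½ · t · |ΔQ| = ½ · 17.5 · 25 = $218.75.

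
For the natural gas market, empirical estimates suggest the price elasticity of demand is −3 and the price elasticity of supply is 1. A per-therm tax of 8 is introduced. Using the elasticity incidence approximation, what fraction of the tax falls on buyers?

Incidence ratio: buyers' share ≈ εs / (εs + |εd|) = 1 / (1 + 3) = 0.25.
Supply is the less elastic side, so buyers bear the smaller share.

Buyers' share ≈ 0.25.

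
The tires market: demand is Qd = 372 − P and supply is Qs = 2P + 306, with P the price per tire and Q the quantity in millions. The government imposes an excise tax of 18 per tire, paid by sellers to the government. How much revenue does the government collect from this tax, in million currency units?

Without the tax, 372 − P = 2P + 306 gives 3P = 66, so P* = 22 and Q* = 350.
With the tax collected from sellers, supply shifts: Qs = 2(P − 18) + 306.
Solving gives Q = 338 with buyers paying 34 and sellers receiving 16 (the 18 wedge).
Revenue = t · Q = 18 · 338 = 6084.

Tax revenue = 6084 million.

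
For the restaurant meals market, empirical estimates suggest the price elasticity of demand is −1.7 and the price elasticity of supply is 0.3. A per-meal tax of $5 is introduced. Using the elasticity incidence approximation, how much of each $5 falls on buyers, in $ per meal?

Buyers bear ≈ $0.75 per meal.

Incidence ratio: buyers' share ≈ εs / (εs + |εd|) = 0.3 / (0.3 + 1.7) = 0.15.
So buyers bear ≈ 0.15 × $5 = $0.75; suppliers bear $4.25.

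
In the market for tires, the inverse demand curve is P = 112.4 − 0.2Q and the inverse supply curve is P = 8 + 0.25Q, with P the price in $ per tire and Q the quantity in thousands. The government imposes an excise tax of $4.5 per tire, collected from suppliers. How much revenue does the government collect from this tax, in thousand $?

Rewrite in direct form: Qd = 562 − 5P and Qs = 4P − 32.
Before the tax: set 562 − 5P = 4P − 32 → P* = $66, Q* = 232.
With the tax collected from suppliers, supply shifts: Qs = 4(P − 4.5) − 32.
Solving gives Q = 222 with buyers paying $68 and suppliers receiving $63.5 (the $4.5 wedge).
Revenue = t · Q = 4.5 · 222 = $999.

Tax revenue = $999 thousand.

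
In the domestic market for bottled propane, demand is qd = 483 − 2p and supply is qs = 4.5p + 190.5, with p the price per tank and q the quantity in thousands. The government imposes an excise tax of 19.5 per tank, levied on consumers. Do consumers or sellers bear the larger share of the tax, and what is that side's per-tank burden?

Consumers bear the larger share: 13.5 per tank.

Before the tax: set 483 − 2p = 4.5p + 190.5 → p* = 45, q* = 393.
With the tax collected from consumers, demand (in seller-price terms) shifts: qd = 483 − 2(p + 19.5).
New equilibrium: consumers pay 58.5, sellers receive 39, q = 366. (Wedge: pb − ps = 19.5.)
Per-tank burden: consumers 13.5, sellers 6.
Consumers take the larger share because demand is less price-elastic here (demand slope 2 vs supply slope 4.5).
The less price-elastic side of the market bears the larger share of a per-unit tax.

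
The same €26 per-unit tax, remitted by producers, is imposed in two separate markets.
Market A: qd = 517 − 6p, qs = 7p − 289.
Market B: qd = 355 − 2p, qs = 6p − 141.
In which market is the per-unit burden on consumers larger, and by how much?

Market B, by €5.5.

Market A: pre-tax p* = €62, q* = 145; post-tax q = 61; per-unit burden on consumers = €14.
Market B: pre-tax p* = €62, q* = 231; post-tax q = 192; per-unit burden on consumers = €19.5.
Difference: €14 vs €19.5 → market B is larger by €5.5.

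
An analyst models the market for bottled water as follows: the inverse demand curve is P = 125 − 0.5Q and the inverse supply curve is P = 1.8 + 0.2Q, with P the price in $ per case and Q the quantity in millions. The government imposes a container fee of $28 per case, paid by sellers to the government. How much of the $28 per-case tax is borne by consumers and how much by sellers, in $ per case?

Consumers bear $20 per case; sellers bear $8 per case.

Rewrite in direct form: Qd = 250 − 2P and Qs = 5P − 9.
Before the tax: set 250 − 2P = 5P − 9 → P* = $37, Q* = 176.
With the tax collected from sellers, supply shifts: Qs = 5(P − 28) − 9.
Solving gives Q = 136 with consumers paying $57 and sellers receiving $29 (the $28 wedge).
Burden on consumers: $20; on sellers: $8. (They sum to $28.)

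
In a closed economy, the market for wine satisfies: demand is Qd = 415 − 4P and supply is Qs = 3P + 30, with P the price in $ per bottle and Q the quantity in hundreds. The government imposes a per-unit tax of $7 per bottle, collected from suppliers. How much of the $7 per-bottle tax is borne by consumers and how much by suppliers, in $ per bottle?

Consumers bear $3 per bottle; suppliers bear $4 per bottle.

Without the tax, 415 − 4P = 3P + 30 gives 7P = 385, so P* = $55 and Q* = 195.
With the tax collected from suppliers, supply shifts: Qs = 3(P − 7) + 30.
Solving gives Q = 183 with consumers paying $58 and suppliers receiving $51 (the $7 wedge).
Burden on consumers: $3; on suppliers: $4. (They sum to $7.)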